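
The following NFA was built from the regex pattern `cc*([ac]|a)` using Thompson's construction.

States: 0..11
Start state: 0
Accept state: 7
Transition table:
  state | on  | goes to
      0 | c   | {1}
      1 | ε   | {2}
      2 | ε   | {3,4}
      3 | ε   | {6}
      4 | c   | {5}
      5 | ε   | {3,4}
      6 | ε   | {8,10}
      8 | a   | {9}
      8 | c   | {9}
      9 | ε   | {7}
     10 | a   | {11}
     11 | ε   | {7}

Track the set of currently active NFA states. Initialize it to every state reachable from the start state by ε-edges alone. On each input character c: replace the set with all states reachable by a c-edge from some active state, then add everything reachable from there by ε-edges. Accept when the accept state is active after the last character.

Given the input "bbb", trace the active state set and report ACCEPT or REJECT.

Answer: REJECT

Steps:
S₀ = ε-closure({0}) = {0}
'b' @ 1: {}  — dead — no transitions
rest 'bb' ignored (set empty)
final: {}; accept 7 not in set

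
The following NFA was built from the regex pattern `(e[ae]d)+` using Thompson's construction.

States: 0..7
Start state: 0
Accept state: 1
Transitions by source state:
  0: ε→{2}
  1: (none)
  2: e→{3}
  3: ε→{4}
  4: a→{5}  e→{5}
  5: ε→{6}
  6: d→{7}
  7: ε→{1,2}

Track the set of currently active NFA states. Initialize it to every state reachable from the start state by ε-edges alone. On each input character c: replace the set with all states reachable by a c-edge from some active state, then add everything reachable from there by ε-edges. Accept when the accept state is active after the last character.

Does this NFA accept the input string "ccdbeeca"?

start: ε-closure({0}) = {0,2}
'c' @ 1: {}  — state set empty
rest 'cdbeeca' ignored (set empty)
after full input: {}  (accept=1 not in)

Answer: REJECT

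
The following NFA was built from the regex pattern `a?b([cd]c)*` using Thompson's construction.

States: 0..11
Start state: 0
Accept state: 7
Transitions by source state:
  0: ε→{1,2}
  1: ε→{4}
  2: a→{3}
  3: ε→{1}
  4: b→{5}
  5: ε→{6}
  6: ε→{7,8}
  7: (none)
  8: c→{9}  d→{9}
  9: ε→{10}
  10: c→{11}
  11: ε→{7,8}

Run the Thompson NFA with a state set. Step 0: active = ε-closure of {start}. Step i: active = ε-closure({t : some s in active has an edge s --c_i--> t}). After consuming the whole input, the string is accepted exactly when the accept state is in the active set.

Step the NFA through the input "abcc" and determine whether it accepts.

S₀ = ε-closure({0}) = {0,1,2,4}
'a' @ 1: {1,3,4}
'b' @ 2: {5,6,7,8}  [accepting]
'c' @ 3: {9,10}
'c' @ 4: {7,8,11}  [accepting]
final: {7,8,11}; accept 7 in set

Answer: ACCEPT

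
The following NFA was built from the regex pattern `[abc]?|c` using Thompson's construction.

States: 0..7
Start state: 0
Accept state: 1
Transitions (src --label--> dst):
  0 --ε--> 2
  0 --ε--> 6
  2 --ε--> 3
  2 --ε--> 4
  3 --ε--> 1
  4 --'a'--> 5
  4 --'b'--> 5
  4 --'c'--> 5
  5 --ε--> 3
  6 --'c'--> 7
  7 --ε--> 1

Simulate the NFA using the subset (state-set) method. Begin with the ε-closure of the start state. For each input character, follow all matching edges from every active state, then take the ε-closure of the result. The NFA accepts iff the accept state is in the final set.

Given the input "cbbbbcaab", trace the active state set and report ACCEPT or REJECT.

start: ε-closure({0}) = {0,1,2,3,4,6}
'c' @ 1: {1,3,5,7}  ✓accept
'b' @ 2: {}  — dead — no transitions
rest 'bbbcaab' ignored (set empty)
after full input: {}  (accept=1 not in)

Answer: REJECT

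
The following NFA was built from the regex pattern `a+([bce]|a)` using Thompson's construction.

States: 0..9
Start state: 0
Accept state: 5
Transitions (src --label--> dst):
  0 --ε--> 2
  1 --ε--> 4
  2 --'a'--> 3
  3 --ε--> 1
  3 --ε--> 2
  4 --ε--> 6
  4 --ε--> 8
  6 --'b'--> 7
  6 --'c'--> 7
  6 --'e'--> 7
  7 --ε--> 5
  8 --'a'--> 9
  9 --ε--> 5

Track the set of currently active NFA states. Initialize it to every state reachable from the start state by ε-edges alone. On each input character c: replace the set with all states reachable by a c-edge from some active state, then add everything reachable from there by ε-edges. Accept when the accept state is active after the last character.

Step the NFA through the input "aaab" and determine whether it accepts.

start: ε-closure({0}) = {0,2}
'a' @ 1: {1,2,3,4,6,8}
'a' @ 2: {1,2,3,4,5,6,8,9}  (accept∈set)
'a' @ 3: {1,2,3,4,5,6,8,9}  (accept∈set)
'b' @ 4: {5,7}  (accept∈set)
final: {5,7}; accept 5 in set

Answer: ACCEPT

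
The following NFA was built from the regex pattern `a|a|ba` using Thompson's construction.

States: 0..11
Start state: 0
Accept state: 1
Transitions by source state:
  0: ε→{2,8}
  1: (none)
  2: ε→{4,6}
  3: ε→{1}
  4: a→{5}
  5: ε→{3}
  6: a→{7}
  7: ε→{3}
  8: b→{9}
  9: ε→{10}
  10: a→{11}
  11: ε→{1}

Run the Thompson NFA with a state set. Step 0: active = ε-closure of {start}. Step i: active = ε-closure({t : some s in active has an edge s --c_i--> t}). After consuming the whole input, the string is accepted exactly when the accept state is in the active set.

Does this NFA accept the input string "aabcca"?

Answer: REJECT

Trace:
start: ε-closure({0}) = {0,2,4,6,8}
'a' @ 1: {1,3,5,7}  [accepting]
'a' @ 2: {}  — dead — no transitions
rest 'bcca' ignored (set empty)
end set {} — state 1 not in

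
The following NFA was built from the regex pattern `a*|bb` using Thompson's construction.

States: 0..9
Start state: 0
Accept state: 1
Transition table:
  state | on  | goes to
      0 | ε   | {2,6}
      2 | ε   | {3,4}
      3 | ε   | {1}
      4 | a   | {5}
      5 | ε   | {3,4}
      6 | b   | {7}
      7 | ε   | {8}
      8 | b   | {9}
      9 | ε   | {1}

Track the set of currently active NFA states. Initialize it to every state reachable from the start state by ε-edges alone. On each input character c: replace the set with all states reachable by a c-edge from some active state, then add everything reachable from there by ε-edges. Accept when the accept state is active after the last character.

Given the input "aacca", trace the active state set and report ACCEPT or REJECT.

Answer: REJECT

Steps:
start: ε-closure({0}) = {0,1,2,3,4,6}
'a' @ 1: {1,3,4,5}  (accept∈set)
'a' @ 2: {1,3,4,5}  (accept∈set)
'c' @ 3: {}  — dead — no transitions
rest 'ca' ignored (set empty)
final: {}; accept 1 not in set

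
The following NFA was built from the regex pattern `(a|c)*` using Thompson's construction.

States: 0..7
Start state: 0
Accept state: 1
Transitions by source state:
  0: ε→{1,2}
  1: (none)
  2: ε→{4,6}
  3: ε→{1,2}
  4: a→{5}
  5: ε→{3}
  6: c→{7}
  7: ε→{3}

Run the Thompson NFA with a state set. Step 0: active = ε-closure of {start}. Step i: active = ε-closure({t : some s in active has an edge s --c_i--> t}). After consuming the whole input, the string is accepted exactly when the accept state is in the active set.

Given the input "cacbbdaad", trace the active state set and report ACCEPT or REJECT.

S₀ = ε-closure({0}) = {0,1,2,4,6}
'c' @ 1: {1,2,3,4,6,7}  ✓accept
'a' @ 2: {1,2,3,4,5,6}  ✓accept
'c' @ 3: {1,2,3,4,6,7}  ✓accept
'b' @ 4: {}  — dead — no transitions
rest 'bdaad' ignored (set empty)
final: {}; accept 1 not in set

Answer: REJECT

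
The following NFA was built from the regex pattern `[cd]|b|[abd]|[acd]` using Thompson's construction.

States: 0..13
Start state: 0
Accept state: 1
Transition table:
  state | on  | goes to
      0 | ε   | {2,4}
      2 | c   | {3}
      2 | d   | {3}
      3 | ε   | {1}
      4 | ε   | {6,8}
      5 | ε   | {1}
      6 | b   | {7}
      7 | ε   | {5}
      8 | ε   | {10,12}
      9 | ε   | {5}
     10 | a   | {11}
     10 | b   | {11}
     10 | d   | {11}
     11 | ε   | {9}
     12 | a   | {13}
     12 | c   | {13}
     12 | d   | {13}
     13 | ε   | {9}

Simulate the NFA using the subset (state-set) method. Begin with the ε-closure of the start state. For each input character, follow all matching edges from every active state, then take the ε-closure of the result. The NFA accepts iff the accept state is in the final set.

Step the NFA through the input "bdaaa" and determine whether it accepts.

Answer: REJECT

Trace:
start: ε-closure({0}) = {0,2,4,6,8,10,12}
'b' @ 1: {1,5,7,9,11}  ✓accept
'd' @ 2: {}  — dead — no transitions
rest 'aaa' ignored (set empty)
final: {}; accept 1 not in set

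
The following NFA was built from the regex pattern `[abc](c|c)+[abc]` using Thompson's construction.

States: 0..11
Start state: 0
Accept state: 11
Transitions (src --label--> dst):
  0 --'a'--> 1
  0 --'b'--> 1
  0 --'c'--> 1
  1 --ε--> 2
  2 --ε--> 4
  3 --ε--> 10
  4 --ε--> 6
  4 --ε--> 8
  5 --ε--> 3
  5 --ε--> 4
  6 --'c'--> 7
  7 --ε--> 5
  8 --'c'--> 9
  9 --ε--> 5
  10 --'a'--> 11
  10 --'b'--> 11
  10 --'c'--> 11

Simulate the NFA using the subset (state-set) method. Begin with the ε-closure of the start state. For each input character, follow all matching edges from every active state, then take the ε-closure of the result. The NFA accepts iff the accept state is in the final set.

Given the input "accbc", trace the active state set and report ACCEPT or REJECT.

S₀ = ε-closure({0}) = {0}
'a' @ 1: {1,2,4,6,8}
'c' @ 2: {3,4,5,6,7,8,9,10}
'c' @ 3: {3,4,5,6,7,8,9,10,11}  ✓accept
'b' @ 4: {11}  ✓accept
'c' @ 5: {}  — state set empty
after full input: {}  (accept=11 not in)

Answer: REJECT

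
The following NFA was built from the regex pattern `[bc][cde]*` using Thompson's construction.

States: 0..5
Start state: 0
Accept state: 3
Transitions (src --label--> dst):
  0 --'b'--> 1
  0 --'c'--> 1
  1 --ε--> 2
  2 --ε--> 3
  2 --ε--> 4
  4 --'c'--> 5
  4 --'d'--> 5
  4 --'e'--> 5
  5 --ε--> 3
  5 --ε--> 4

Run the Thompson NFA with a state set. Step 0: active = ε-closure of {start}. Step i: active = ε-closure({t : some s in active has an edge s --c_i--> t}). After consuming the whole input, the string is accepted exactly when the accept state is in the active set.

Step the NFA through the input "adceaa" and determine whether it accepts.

Answer: REJECT

Derivation:
S₀ = ε-closure({0}) = {0}
'a' @ 1: {}  — dead — no transitions
rest 'dceaa' ignored (set empty)
final: {}; accept 3 not in set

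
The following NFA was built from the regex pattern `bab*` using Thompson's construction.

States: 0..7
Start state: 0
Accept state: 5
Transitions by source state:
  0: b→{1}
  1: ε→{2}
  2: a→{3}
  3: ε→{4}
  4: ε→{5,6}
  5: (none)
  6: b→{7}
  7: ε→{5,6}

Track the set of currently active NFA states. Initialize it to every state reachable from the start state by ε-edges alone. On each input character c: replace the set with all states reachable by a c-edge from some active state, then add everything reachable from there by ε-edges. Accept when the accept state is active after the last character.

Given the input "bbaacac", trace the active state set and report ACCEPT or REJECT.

initial (ε-close {0}): {0}
'b' @ 1: {1,2}
'b' @ 2: {}  — dead — no transitions
rest 'aacac' ignored (set empty)
end set {} — state 5 not in

Answer: REJECT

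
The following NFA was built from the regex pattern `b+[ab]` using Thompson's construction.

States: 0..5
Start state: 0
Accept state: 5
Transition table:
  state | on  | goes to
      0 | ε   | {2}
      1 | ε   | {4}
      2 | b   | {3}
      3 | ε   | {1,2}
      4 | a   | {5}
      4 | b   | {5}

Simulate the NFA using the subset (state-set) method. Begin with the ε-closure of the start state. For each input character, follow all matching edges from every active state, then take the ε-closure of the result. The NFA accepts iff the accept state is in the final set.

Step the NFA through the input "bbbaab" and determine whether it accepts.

S₀ = ε-closure({0}) = {0,2}
'b' @ 1: {1,2,3,4}
'b' @ 2: {1,2,3,4,5}  ✓accept
'b' @ 3: {1,2,3,4,5}  ✓accept
'a' @ 4: {5}  ✓accept
'a' @ 5: {}  — state set empty
rest 'b' ignored (set empty)
end set {} — state 5 not in

Answer: REJECT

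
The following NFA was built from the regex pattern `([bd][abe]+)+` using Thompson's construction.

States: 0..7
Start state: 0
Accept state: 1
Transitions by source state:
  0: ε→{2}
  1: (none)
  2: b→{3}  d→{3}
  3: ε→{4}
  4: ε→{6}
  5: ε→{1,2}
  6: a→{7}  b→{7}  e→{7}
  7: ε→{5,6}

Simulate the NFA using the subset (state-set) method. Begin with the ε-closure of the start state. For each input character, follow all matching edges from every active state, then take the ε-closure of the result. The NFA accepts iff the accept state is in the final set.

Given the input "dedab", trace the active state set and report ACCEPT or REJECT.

Answer: ACCEPT

Derivation:
initial (ε-close {0}): {0,2}
'd' @ 1: {3,4,6}
'e' @ 2: {1,2,5,6,7}  [accepting]
'd' @ 3: {3,4,6}
'a' @ 4: {1,2,5,6,7}  [accepting]
'b' @ 5: {1,2,3,4,5,6,7}  [accepting]
after full input: {1,2,3,4,5,6,7}  (accept=1 in)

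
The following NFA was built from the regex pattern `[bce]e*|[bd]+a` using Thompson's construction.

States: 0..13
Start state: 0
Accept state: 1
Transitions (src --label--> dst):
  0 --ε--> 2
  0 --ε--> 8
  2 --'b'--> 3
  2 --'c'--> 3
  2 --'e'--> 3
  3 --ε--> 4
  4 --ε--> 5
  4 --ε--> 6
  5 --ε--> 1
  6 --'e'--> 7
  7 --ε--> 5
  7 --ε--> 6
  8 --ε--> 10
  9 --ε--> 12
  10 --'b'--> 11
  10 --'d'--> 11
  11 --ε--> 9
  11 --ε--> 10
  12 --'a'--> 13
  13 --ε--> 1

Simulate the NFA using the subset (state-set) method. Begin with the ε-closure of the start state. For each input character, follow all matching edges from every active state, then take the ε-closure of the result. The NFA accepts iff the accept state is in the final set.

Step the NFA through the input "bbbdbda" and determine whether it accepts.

S₀ = ε-closure({0}) = {0,2,8,10}
'b' @ 1: {1,3,4,5,6,9,10,11,12}  [accepting]
'b' @ 2: {9,10,11,12}
'b' @ 3: {9,10,11,12}
'd' @ 4: {9,10,11,12}
'b' @ 5: {9,10,11,12}
'd' @ 6: {9,10,11,12}
'a' @ 7: {1,13}  [accepting]
end set {1,13} — state 1 in

Answer: ACCEPT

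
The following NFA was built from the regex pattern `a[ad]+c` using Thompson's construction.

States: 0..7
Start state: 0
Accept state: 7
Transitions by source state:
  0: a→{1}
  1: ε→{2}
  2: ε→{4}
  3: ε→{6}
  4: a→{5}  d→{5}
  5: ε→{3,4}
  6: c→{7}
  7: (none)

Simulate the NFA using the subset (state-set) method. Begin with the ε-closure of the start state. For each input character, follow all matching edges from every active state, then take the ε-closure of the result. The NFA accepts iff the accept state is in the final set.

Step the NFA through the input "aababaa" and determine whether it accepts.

start: ε-closure({0}) = {0}
'a' @ 1: {1,2,4}
'a' @ 2: {3,4,5,6}
'b' @ 3: {}  — no active states
rest 'abaa' ignored (set empty)
end set {} — state 7 not in

Answer: REJECT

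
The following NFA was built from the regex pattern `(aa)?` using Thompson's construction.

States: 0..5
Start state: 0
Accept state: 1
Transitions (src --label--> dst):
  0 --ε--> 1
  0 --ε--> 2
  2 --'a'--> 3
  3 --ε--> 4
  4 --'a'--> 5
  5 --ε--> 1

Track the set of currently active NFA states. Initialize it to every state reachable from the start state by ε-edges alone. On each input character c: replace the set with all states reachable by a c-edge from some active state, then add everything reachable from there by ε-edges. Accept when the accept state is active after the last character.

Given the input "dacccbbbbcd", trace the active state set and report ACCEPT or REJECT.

Answer: REJECT

Derivation:
start: ε-closure({0}) = {0,1,2}
'd' @ 1: {}  — state set empty
rest 'acccbbbbcd' ignored (set empty)
end set {} — state 1 not in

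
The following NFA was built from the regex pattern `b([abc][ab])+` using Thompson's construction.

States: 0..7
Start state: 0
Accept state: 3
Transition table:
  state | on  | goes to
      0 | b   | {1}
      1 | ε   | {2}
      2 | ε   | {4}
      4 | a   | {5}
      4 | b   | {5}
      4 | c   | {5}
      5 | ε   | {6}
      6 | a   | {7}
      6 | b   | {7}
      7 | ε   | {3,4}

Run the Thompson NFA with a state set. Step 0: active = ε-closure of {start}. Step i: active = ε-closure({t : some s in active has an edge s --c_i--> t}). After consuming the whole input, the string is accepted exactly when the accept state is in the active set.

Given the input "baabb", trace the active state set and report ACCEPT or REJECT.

S₀ = ε-closure({0}) = {0}
'b' @ 1: {1,2,4}
'a' @ 2: {5,6}
'a' @ 3: {3,4,7}  (accept∈set)
'b' @ 4: {5,6}
'b' @ 5: {3,4,7}  (accept∈set)
after full input: {3,4,7}  (accept=3 in)

Answer: ACCEPT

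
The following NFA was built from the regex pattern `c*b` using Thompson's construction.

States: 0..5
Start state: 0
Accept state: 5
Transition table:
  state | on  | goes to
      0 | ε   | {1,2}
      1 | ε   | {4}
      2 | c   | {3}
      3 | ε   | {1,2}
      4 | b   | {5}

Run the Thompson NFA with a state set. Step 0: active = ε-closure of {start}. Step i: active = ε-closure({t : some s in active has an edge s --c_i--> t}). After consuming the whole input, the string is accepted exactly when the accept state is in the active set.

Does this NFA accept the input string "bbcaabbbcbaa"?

initial (ε-close {0}): {0,1,2,4}
'b' @ 1: {5}  ✓accept
'b' @ 2: {}  — dead — no transitions
rest 'caabbbcbaa' ignored (set empty)
after full input: {}  (accept=5 not in)

Answer: REJECT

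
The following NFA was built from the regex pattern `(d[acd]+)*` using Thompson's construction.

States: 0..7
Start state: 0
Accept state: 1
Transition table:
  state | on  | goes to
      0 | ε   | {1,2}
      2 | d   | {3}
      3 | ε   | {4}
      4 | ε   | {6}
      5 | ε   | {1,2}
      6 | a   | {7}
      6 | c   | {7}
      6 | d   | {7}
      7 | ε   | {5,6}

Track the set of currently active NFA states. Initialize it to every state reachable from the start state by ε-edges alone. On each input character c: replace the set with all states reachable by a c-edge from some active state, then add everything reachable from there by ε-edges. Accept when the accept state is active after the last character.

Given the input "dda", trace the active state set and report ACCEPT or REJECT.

Answer: ACCEPT

Steps:
initial (ε-close {0}): {0,1,2}
'd' @ 1: {3,4,6}
'd' @ 2: {1,2,5,6,7}  [accepting]
'a' @ 3: {1,2,5,6,7}  [accepting]
end set {1,2,5,6,7} — state 1 in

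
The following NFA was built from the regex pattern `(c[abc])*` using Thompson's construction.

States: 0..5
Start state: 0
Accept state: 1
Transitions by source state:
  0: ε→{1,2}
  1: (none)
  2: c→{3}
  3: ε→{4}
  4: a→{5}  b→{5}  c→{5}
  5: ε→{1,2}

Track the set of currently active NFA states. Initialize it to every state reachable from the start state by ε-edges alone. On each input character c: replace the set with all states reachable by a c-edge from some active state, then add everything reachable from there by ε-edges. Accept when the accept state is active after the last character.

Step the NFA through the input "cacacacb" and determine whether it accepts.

Answer: ACCEPT

Steps:
start: ε-closure({0}) = {0,1,2}
'c' @ 1: {3,4}
'a' @ 2: {1,2,5}  [accepting]
'c' @ 3: {3,4}
'a' @ 4: {1,2,5}  [accepting]
'c' @ 5: {3,4}
'a' @ 6: {1,2,5}  [accepting]
'c' @ 7: {3,4}
'b' @ 8: {1,2,5}  [accepting]
end set {1,2,5} — state 1 in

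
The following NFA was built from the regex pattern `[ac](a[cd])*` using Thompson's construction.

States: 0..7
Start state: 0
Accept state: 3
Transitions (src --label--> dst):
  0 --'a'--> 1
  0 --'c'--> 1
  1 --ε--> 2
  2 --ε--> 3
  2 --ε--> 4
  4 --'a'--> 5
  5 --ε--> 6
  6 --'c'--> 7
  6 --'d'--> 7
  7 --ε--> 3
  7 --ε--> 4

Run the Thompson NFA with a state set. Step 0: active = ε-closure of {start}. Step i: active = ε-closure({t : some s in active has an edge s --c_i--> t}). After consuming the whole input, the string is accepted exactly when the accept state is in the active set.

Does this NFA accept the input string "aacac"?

start: ε-closure({0}) = {0}
'a' @ 1: {1,2,3,4}  ✓accept
'a' @ 2: {5,6}
'c' @ 3: {3,4,7}  ✓accept
'a' @ 4: {5,6}
'c' @ 5: {3,4,7}  ✓accept
final: {3,4,7}; accept 3 in set

Answer: ACCEPT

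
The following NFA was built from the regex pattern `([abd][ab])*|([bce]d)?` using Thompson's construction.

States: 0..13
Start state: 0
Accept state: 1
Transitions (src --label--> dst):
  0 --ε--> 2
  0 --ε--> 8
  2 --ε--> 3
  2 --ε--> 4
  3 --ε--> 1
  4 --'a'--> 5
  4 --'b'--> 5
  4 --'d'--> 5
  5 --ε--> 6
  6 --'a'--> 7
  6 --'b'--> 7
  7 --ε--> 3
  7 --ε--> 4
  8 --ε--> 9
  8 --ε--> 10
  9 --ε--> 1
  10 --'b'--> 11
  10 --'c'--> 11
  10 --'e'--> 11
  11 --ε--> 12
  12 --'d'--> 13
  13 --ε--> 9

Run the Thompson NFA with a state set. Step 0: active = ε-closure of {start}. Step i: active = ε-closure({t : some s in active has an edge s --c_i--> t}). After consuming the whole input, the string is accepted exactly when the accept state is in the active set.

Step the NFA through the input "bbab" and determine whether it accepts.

Answer: ACCEPT

Steps:
initial (ε-close {0}): {0,1,2,3,4,8,9,10}
'b' @ 1: {5,6,11,12}
'b' @ 2: {1,3,4,7}  ✓accept
'a' @ 3: {5,6}
'b' @ 4: {1,3,4,7}  ✓accept
end set {1,3,4,7} — state 1 in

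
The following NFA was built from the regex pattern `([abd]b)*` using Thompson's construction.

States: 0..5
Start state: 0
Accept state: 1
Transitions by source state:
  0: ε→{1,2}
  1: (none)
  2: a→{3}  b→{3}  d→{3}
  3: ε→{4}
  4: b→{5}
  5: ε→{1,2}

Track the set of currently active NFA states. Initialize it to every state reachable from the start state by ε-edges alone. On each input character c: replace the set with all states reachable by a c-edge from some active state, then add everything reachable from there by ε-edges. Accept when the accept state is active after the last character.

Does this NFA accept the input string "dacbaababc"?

Answer: REJECT

Derivation:
initial (ε-close {0}): {0,1,2}
'd' @ 1: {3,4}
'a' @ 2: {}  — dead — no transitions
rest 'cbaababc' ignored (set empty)
after full input: {}  (accept=1 not in)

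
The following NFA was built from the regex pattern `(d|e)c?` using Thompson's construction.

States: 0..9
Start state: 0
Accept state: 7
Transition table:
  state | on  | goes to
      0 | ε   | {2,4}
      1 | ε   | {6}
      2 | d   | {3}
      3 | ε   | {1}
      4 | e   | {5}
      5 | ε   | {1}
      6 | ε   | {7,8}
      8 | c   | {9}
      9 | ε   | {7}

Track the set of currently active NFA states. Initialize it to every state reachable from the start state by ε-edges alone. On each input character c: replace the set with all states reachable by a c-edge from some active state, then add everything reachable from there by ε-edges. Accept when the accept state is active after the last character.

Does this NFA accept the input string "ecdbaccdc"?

Answer: REJECT

Derivation:
S₀ = ε-closure({0}) = {0,2,4}
'e' @ 1: {1,5,6,7,8}  [accepting]
'c' @ 2: {7,9}  [accepting]
'd' @ 3: {}  — state set empty
rest 'baccdc' ignored (set empty)
after full input: {}  (accept=7 not in)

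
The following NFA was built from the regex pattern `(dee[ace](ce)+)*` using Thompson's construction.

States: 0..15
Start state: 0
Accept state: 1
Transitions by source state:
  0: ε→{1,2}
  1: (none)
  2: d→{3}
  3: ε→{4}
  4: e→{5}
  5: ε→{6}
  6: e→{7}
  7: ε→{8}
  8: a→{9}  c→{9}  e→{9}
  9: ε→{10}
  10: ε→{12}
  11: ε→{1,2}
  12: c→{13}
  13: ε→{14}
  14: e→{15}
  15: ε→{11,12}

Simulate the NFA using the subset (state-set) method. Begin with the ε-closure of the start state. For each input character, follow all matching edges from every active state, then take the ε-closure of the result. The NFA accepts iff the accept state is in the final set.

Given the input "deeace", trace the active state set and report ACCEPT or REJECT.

start: ε-closure({0}) = {0,1,2}
'd' @ 1: {3,4}
'e' @ 2: {5,6}
'e' @ 3: {7,8}
'a' @ 4: {9,10,12}
'c' @ 5: {13,14}
'e' @ 6: {1,2,11,12,15}  [accepting]
end set {1,2,11,12,15} — state 1 in

Answer: ACCEPT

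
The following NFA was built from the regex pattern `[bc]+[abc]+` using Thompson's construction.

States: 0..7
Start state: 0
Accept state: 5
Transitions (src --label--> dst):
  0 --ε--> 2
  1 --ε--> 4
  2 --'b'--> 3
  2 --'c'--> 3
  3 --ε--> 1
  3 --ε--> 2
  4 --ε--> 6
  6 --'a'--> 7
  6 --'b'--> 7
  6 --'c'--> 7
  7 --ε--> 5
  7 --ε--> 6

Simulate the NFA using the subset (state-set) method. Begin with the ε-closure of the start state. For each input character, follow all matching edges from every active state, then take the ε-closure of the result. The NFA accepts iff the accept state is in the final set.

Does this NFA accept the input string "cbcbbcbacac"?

Answer: ACCEPT

Derivation:
S₀ = ε-closure({0}) = {0,2}
'c' @ 1: {1,2,3,4,6}
'b' @ 2: {1,2,3,4,5,6,7}  [accepting]
'c' @ 3: {1,2,3,4,5,6,7}  [accepting]
'b' @ 4: {1,2,3,4,5,6,7}  [accepting]
'b' @ 5: {1,2,3,4,5,6,7}  [accepting]
'c' @ 6: {1,2,3,4,5,6,7}  [accepting]
'b' @ 7: {1,2,3,4,5,6,7}  [accepting]
'a' @ 8: {5,6,7}  [accepting]
'c' @ 9: {5,6,7}  [accepting]
'a' @ 10: {5,6,7}  [accepting]
'c' @ 11: {5,6,7}  [accepting]
end set {5,6,7} — state 5 in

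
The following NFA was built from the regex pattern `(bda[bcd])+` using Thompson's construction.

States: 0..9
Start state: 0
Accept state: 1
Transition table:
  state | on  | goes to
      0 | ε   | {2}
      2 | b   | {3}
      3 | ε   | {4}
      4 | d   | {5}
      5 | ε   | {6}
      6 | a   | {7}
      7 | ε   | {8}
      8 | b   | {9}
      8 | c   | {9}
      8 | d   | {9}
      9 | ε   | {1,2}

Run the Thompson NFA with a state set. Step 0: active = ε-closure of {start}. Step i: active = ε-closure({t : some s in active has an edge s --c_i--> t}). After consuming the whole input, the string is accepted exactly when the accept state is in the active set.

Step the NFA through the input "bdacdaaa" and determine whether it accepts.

start: ε-closure({0}) = {0,2}
'b' @ 1: {3,4}
'd' @ 2: {5,6}
'a' @ 3: {7,8}
'c' @ 4: {1,2,9}  ✓accept
'd' @ 5: {}  — no active states
rest 'aaa' ignored (set empty)
after full input: {}  (accept=1 not in)

Answer: REJECT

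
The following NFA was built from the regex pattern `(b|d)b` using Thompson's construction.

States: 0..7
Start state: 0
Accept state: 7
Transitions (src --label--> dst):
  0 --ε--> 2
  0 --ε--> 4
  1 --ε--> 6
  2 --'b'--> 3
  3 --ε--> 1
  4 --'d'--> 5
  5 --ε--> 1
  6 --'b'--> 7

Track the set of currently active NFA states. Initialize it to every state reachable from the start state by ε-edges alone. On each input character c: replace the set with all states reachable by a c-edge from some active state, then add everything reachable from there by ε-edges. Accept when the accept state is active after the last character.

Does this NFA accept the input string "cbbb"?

initial (ε-close {0}): {0,2,4}
'c' @ 1: {}  — dead — no transitions
rest 'bbb' ignored (set empty)
final: {}; accept 7 not in set

Answer: REJECT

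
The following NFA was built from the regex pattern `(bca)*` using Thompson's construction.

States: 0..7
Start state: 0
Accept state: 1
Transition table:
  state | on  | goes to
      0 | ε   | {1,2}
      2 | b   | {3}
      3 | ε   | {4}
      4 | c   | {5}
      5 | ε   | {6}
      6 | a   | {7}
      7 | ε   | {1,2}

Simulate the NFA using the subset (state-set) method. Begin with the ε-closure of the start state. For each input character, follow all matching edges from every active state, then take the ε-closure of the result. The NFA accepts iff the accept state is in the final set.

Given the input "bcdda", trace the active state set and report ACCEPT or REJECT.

Answer: REJECT

Trace:
S₀ = ε-closure({0}) = {0,1,2}
'b' @ 1: {3,4}
'c' @ 2: {5,6}
'd' @ 3: {}  — state set empty
rest 'da' ignored (set empty)
end set {} — state 1 not in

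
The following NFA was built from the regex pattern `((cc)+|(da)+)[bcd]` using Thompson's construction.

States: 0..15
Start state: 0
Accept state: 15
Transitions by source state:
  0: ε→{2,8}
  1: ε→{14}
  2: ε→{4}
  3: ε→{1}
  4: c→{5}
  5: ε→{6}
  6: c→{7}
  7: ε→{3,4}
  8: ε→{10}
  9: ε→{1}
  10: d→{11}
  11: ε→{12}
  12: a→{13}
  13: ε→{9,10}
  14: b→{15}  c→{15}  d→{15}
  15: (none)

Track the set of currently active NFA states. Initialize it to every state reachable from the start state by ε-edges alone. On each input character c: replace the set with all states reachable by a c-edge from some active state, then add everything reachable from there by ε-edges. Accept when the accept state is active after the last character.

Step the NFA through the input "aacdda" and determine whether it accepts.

start: ε-closure({0}) = {0,2,4,8,10}
'a' @ 1: {}  — state set empty
rest 'acdda' ignored (set empty)
final: {}; accept 15 not in set

Answer: REJECT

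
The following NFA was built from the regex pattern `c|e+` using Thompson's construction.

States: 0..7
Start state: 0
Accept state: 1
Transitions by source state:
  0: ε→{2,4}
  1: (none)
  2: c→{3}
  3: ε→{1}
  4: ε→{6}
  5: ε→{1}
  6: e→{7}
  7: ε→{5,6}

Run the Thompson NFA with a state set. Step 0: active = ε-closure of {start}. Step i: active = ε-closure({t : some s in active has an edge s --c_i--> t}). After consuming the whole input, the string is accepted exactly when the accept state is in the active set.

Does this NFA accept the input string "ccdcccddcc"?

Answer: REJECT

Trace:
initial (ε-close {0}): {0,2,4,6}
'c' @ 1: {1,3}  [accepting]
'c' @ 2: {}  — dead — no transitions
rest 'dcccddcc' ignored (set empty)
final: {}; accept 1 not in set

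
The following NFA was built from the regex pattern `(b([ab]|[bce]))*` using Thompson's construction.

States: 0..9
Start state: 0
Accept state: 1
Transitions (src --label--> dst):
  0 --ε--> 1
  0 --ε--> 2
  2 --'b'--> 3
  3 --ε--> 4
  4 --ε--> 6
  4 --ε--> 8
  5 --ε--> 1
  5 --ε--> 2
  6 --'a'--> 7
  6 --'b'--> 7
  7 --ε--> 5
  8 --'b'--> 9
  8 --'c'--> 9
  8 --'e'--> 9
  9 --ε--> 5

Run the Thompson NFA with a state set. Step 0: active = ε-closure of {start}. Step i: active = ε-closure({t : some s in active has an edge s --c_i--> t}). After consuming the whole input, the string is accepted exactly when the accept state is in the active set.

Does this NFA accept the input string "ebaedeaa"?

start: ε-closure({0}) = {0,1,2}
'e' @ 1: {}  — state set empty
rest 'baedeaa' ignored (set empty)
end set {} — state 1 not in

Answer: REJECT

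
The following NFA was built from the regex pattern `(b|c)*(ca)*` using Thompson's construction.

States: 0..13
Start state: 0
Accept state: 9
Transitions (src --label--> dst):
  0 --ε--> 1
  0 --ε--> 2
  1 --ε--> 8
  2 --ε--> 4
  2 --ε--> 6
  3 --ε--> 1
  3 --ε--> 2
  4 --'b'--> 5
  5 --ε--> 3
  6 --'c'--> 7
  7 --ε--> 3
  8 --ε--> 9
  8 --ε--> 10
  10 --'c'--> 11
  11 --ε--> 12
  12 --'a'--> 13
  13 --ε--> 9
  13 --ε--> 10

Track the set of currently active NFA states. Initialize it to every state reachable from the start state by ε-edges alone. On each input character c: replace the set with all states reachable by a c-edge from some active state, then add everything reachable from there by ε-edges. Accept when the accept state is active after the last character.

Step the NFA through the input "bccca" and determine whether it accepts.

Answer: ACCEPT

Steps:
initial (ε-close {0}): {0,1,2,4,6,8,9,10}
'b' @ 1: {1,2,3,4,5,6,8,9,10}  (accept∈set)
'c' @ 2: {1,2,3,4,6,7,8,9,10,11,12}  (accept∈set)
'c' @ 3: {1,2,3,4,6,7,8,9,10,11,12}  (accept∈set)
'c' @ 4: {1,2,3,4,6,7,8,9,10,11,12}  (accept∈set)
'a' @ 5: {9,10,13}  (accept∈set)
final: {9,10,13}; accept 9 in set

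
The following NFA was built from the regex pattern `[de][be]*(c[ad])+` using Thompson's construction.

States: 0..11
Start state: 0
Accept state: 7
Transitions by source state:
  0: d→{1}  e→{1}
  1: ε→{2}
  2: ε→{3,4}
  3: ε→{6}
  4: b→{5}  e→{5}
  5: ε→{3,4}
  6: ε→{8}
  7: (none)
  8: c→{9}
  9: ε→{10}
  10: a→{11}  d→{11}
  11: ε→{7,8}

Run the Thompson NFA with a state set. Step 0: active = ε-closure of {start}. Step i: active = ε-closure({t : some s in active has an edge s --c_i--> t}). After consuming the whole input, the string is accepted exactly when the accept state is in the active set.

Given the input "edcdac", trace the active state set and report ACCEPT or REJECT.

initial (ε-close {0}): {0}
'e' @ 1: {1,2,3,4,6,8}
'd' @ 2: {}  — dead — no transitions
rest 'cdac' ignored (set empty)
end set {} — state 7 not in

Answer: REJECT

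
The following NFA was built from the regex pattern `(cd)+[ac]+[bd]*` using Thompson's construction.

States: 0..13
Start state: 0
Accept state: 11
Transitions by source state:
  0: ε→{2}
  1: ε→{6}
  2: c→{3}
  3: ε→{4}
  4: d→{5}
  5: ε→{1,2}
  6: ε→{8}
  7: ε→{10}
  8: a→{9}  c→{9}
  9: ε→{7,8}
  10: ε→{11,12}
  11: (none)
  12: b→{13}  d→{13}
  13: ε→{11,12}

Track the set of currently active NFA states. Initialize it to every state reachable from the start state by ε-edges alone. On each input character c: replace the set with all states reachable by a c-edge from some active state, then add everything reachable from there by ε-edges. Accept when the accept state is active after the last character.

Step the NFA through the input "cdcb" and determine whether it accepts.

initial (ε-close {0}): {0,2}
'c' @ 1: {3,4}
'd' @ 2: {1,2,5,6,8}
'c' @ 3: {3,4,7,8,9,10,11,12}  [accepting]
'b' @ 4: {11,12,13}  [accepting]
final: {11,12,13}; accept 11 in set

Answer: ACCEPT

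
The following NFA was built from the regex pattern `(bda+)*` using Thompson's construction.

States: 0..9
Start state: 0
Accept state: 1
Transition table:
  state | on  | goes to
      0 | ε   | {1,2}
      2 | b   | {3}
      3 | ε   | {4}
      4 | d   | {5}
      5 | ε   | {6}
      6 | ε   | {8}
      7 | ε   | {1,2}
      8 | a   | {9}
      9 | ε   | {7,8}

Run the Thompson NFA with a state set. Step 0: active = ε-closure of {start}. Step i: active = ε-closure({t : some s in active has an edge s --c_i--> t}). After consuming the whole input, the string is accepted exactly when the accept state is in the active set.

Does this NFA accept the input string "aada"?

initial (ε-close {0}): {0,1,2}
'a' @ 1: {}  — no active states
rest 'ada' ignored (set empty)
end set {} — state 1 not in

Answer: REJECT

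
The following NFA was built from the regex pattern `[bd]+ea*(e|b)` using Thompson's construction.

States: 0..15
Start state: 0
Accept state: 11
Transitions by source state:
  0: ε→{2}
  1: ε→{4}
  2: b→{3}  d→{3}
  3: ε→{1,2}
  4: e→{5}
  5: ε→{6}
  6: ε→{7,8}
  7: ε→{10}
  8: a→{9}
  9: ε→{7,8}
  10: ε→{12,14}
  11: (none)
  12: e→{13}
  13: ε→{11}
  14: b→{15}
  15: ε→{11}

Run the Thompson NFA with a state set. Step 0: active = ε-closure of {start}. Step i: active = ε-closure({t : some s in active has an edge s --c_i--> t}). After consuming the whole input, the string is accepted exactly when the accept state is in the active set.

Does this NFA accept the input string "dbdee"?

initial (ε-close {0}): {0,2}
'd' @ 1: {1,2,3,4}
'b' @ 2: {1,2,3,4}
'd' @ 3: {1,2,3,4}
'e' @ 4: {5,6,7,8,10,12,14}
'e' @ 5: {11,13}  ✓accept
after full input: {11,13}  (accept=11 in)

Answer: ACCEPT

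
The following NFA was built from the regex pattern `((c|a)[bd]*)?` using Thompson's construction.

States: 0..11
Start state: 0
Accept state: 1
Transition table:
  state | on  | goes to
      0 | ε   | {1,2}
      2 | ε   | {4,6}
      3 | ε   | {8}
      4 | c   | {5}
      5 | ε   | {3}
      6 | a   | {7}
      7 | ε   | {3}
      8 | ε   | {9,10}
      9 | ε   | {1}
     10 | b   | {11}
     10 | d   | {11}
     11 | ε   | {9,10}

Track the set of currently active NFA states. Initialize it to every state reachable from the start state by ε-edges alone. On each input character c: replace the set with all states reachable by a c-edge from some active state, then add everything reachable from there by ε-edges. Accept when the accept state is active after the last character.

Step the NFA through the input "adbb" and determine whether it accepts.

Answer: ACCEPT

Trace:
initial (ε-close {0}): {0,1,2,4,6}
'a' @ 1: {1,3,7,8,9,10}  ✓accept
'd' @ 2: {1,9,10,11}  ✓accept
'b' @ 3: {1,9,10,11}  ✓accept
'b' @ 4: {1,9,10,11}  ✓accept
end set {1,9,10,11} — state 1 in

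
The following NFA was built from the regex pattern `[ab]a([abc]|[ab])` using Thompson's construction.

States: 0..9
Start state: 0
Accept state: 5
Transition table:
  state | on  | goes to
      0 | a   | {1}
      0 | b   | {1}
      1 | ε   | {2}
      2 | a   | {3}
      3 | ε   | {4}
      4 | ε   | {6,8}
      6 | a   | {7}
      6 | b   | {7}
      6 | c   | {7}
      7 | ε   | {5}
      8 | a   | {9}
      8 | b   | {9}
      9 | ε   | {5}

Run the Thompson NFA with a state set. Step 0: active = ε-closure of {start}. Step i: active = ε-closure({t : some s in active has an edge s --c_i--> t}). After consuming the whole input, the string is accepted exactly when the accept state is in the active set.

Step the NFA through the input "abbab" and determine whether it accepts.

start: ε-closure({0}) = {0}
'a' @ 1: {1,2}
'b' @ 2: {}  — dead — no transitions
rest 'bab' ignored (set empty)
after full input: {}  (accept=5 not in)

Answer: REJECT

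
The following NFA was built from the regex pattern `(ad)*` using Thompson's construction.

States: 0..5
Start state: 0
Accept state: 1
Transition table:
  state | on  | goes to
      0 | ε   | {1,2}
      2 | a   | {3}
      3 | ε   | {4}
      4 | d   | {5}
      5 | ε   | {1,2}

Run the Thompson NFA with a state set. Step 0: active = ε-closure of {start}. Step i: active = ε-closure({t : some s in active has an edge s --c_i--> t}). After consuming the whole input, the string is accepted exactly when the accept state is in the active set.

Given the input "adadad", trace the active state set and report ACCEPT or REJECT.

start: ε-closure({0}) = {0,1,2}
'a' @ 1: {3,4}
'd' @ 2: {1,2,5}  ✓accept
'a' @ 3: {3,4}
'd' @ 4: {1,2,5}  ✓accept
'a' @ 5: {3,4}
'd' @ 6: {1,2,5}  ✓accept
after full input: {1,2,5}  (accept=1 in)

Answer: ACCEPT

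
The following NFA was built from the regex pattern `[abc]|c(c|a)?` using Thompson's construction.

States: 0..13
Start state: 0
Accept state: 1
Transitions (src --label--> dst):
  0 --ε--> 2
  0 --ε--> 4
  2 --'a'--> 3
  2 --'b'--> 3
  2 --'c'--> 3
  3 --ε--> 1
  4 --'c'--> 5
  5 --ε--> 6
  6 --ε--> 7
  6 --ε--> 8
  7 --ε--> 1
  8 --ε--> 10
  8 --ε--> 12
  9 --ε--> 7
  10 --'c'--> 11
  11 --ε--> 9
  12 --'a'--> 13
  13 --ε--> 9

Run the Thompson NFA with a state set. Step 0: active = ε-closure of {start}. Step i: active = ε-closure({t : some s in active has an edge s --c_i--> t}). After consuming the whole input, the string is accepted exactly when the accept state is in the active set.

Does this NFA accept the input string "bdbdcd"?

Answer: REJECT

Derivation:
initial (ε-close {0}): {0,2,4}
'b' @ 1: {1,3}  ✓accept
'd' @ 2: {}  — no active states
rest 'bdcd' ignored (set empty)
final: {}; accept 1 not in set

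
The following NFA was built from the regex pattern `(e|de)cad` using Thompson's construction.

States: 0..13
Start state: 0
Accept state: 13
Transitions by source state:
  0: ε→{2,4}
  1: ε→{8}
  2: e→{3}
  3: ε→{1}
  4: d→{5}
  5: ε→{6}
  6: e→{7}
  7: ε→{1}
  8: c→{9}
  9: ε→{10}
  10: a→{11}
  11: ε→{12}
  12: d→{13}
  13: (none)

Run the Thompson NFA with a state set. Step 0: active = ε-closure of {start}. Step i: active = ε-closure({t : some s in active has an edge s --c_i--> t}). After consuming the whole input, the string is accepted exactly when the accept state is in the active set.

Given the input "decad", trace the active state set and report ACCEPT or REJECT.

initial (ε-close {0}): {0,2,4}
'd' @ 1: {5,6}
'e' @ 2: {1,7,8}
'c' @ 3: {9,10}
'a' @ 4: {11,12}
'd' @ 5: {13}  ✓accept
end set {13} — state 13 in

Answer: ACCEPT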